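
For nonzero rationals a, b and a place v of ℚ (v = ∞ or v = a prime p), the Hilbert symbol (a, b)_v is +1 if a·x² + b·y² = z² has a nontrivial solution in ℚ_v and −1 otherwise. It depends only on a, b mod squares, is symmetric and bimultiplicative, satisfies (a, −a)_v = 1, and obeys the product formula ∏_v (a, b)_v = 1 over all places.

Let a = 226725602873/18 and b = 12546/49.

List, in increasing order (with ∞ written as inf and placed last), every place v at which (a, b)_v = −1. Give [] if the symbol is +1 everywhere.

[29, 41]

(a, b) ≡ (7714, 1394) mod (ℚ^×)²; places V = {2, 3, 7, 11, 17, 19, 29, 41, ∞}.
(a,b)_2: α=-1, β=1; u≡1, v≡1 (mod 8); ε(u)ε(v)=0·0, αω(v)=-1·0, βω(u)=1·0; sum ≡ 0  ⇒  +1.
(a,b)_19: α=1, u≡11; β=0, v≡4 (mod 19); (11|19)=+1, (4|19)=+1; sign (−1)^0·+1^0·+1^1 = +1.
(a,b)_7: α=1, u≡5; β=-2, v≡2 (mod 7); (5|7)=-1, (2|7)=+1; sign (−1)^0·-1^-2·+1^1 = +1.
(a,b)_∞: sgn(7714)=+, sgn(1394)=+, so +1.
(a,b)_17: α=2, u≡8; β=1, v≡5 (mod 17); (8|17)=+1, (5|17)=-1; sign (−1)^0·+1^1·-1^2 = +1.
(a,b)_11: α=2, u≡5; β=0, v≡10 (mod 11); (5|11)=+1, (10|11)=-1; sign (−1)^0·+1^0·-1^2 = +1.
(a,b)_29: α=1, u≡16; β=0, v≡27 (mod 29); (16|29)=+1, (27|29)=-1; sign (−1)^0·+1^0·-1^1 = -1.
(a,b)_3: α=-2, u≡1; β=2, v≡2 (mod 3); (1|3)=+1, (2|3)=-1; sign (−1)^0·+1^2·-1^-2 = +1.
(a,b)_41: α=2, u≡13; β=1, v≡28 (mod 41); (13|41)=-1, (28|41)=-1; sign (−1)^0·-1^1·-1^2 = -1.
(7714, 1394 / ℚ) ramifies at {29, 41}: a division algebra.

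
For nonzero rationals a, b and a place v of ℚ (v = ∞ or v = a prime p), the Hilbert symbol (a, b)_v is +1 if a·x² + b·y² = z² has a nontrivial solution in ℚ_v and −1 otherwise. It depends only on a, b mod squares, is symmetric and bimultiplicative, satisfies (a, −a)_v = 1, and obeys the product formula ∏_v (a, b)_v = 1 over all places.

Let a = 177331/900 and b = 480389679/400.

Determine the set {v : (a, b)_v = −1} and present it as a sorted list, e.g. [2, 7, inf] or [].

[2, 7, 11, 43]

(a, b) ≡ (3619, 22231) mod (ℚ^×)²; places V = {2, 3, 5, 7, 11, 43, 47, ∞}.
(a,b)_11: α=1, u≡8; β=1, v≡10 (mod 11); (8|11)=-1, (10|11)=-1; sign (−1)^1·-1^1·-1^1 = -1.
(a,b)_43: α=0, u≡29; β=1, v≡15 (mod 43); (29|43)=-1, (15|43)=+1; sign (−1)^0·-1^1·+1^0 = -1.
(a,b)_7: α=3, u≡5; β=4, v≡5 (mod 7); (5|7)=-1, (5|7)=-1; sign (−1)^0·-1^4·-1^3 = -1.
(a,b)_2: α=-2, β=-4; u≡3, v≡7 (mod 8); ε(u)ε(v)=1·1, αω(v)=-2·0, βω(u)=-4·1; sum ≡ 1  ⇒  -1.
(a,b)_47: α=1, u≡22; β=1, v≡28 (mod 47); (22|47)=-1, (28|47)=+1; sign (−1)^1·-1^1·+1^1 = +1.
(a,b)_5: α=-2, u≡1; β=-2, v≡4 (mod 5); (1|5)=+1, (4|5)=+1; sign (−1)^0·+1^-2·+1^-2 = +1.
(a,b)_3: α=-2, u≡1; β=2, v≡1 (mod 3); (1|3)=+1, (1|3)=+1; sign (−1)^0·+1^2·+1^-2 = +1.
(a,b)_∞: sgn(3619)=+, sgn(22231)=+, so +1.
Ram(3619, 22231) = {2, 7, 11, 43}; no ℚ_2-point on the conic.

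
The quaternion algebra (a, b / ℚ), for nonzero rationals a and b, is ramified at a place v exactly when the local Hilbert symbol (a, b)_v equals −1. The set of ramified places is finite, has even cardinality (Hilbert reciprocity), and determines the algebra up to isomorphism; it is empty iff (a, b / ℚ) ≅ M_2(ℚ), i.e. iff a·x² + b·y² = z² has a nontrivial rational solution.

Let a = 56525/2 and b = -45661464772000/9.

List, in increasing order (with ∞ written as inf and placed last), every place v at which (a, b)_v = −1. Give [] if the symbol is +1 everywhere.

[5, 7, 19, 29]

Mod squares: a ≡ 4522, b ≡ -22330. Check v ∈ {∞, 2, 3, 5, 7, 11, 17, 19, 29}.
v=3: a=3^0·(≡1), b=3^-2·(≡2) mod 3; (1|3)=+1, (2|3)=-1; (−1)^{0·-2·1}·(+1)^-2·(-1)^0 = +1.
v=29: a=29^0·(≡2), b=29^1·(≡1) mod 29; (2|29)=-1, (1|29)=+1; (−1)^{0·1·14}·(-1)^1·(+1)^0 = -1.
v=19: a=19^1·(≡15), b=19^2·(≡3) mod 19; (15|19)=-1, (3|19)=-1; (−1)^{1·2·9}·(-1)^2·(-1)^1 = -1.
v=∞: 4522 > 0 and -22330 < 0  ⇒  (a,b)_∞ = +1.
v=11: a=11^0·(≡9), b=11^1·(≡3) mod 11; (9|11)=+1, (3|11)=+1; (−1)^{0·1·5}·(+1)^1·(+1)^0 = +1.
v=7: a=7^1·(≡2), b=7^3·(≡1) mod 7; (2|7)=+1, (1|7)=+1; (−1)^{1·3·3}·(+1)^3·(+1)^1 = -1.
v=2: v_2(a)=-1, v_2(b)=5; units ≡ 5, 3 (mod 8); ε·ε+αω+βω = 0·1+-1·1+5·1 ≡ 0  ⇒  (a,b)_2 = +1.
v=17: a=17^1·(≡5), b=17^2·(≡4) mod 17; (5|17)=-1, (4|17)=+1; (−1)^{1·2·8}·(-1)^2·(+1)^1 = +1.
v=5: a=5^2·(≡3), b=5^3·(≡1) mod 5; (3|5)=-1, (1|5)=+1; (−1)^{2·3·2}·(-1)^3·(+1)^2 = -1.
Ram(4522, -22330) = {5, 7, 19, 29}; no ℚ_5-point on the conic.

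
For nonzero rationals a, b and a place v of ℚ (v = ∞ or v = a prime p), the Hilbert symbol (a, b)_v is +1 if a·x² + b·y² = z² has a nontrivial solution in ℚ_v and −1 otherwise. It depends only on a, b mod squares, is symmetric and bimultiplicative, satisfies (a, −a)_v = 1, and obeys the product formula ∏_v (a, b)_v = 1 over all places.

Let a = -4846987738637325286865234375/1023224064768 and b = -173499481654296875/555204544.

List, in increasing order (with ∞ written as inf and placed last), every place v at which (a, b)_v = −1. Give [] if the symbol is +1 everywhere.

[2, 7, 31, inf]

Mod squares: a ≡ -4389, b ≡ -1085. Check v ∈ {∞, 2, 3, 5, 7, 11, 13, 19, 23, 31}.
v=19: a=19^3·(≡4), b=19^2·(≡16) mod 19; (4|19)=+1, (16|19)=+1; (−1)^{3·2·9}·(+1)^2·(+1)^3 = +1.
v=3: a=3^-3·(≡1), b=3^0·(≡1) mod 3; (1|3)=+1, (1|3)=+1; (−1)^{-3·0·1}·(+1)^0·(+1)^-3 = +1.
v=∞: -4389 < 0 and -1085 < 0  ⇒  (a,b)_∞ = -1.
v=11: a=11^3·(≡10), b=11^4·(≡1) mod 11; (10|11)=-1, (1|11)=+1; (−1)^{3·4·5}·(-1)^4·(+1)^3 = +1.
v=5: a=5^18·(≡4), b=5^9·(≡2) mod 5; (4|5)=+1, (2|5)=-1; (−1)^{18·9·2}·(+1)^9·(-1)^18 = +1.
v=31: a=31^0·(≡22), b=31^-1·(≡27) mod 31; (22|31)=-1, (27|31)=-1; (−1)^{0·-1·15}·(-1)^-1·(-1)^0 = -1.
v=2: v_2(a)=-8, v_2(b)=-6; units ≡ 3, 3 (mod 8); ε·ε+αω+βω = 1·1+-8·1+-6·1 ≡ 1  ⇒  (a,b)_2 = -1.
v=13: a=13^2·(≡5), b=13^0·(≡6) mod 13; (5|13)=-1, (6|13)=-1; (−1)^{2·0·6}·(-1)^0·(-1)^2 = +1.
v=23: a=23^-6·(≡1), b=23^-4·(≡11) mod 23; (1|23)=+1, (11|23)=-1; (−1)^{-6·-4·11}·(+1)^-4·(-1)^-6 = +1.
v=7: a=7^7·(≡5), b=7^5·(≡5) mod 7; (5|7)=-1, (5|7)=-1; (−1)^{7·5·3}·(-1)^5·(-1)^7 = -1.
(-4389, -1085 / ℚ) ramifies at {2, 7, 31, ∞}: a division algebra.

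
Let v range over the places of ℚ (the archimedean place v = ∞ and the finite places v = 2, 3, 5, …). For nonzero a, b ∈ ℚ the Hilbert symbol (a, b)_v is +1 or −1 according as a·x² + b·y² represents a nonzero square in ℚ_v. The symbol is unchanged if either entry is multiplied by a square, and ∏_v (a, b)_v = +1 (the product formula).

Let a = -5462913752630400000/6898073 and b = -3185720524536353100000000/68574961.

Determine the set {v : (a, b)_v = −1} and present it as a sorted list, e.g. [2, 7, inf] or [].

[29, inf]

(a, b) ≡ (-2805, -899) mod (ℚ^×)²; places V = {2, 3, 5, 7, 11, 13, 17, 23, 29, 31, ∞}.
(a,b)_23: α=2, u≡3; β=4, v≡17 (mod 23); (3|23)=+1, (17|23)=-1; sign (−1)^0·+1^4·-1^2 = +1.
(a,b)_5: α=5, u≡4; β=8, v≡4 (mod 5); (4|5)=+1, (4|5)=+1; sign (−1)^0·+1^8·+1^5 = +1.
(a,b)_29: α=2, u≡18; β=1, v≡26 (mod 29); (18|29)=-1, (26|29)=-1; sign (−1)^0·-1^1·-1^2 = -1.
(a,b)_11: α=3, u≡1; β=4, v≡5 (mod 11); (1|11)=+1, (5|11)=+1; sign (−1)^0·+1^4·+1^3 = +1.
(a,b)_∞: sgn(-2805)=−, sgn(-899)=−, so -1.
(a,b)_17: α=-1, u≡14; β=0, v≡15 (mod 17); (14|17)=-1, (15|17)=+1; sign (−1)^0·-1^0·+1^-1 = +1.
(a,b)_13: α=-2, u≡4; β=-4, v≡6 (mod 13); (4|13)=+1, (6|13)=-1; sign (−1)^0·+1^-4·-1^-2 = +1.
(a,b)_3: α=1, u≡1; β=2, v≡1 (mod 3); (1|3)=+1, (1|3)=+1; sign (−1)^0·+1^2·+1^1 = +1.
(a,b)_2: α=10, β=8; u≡3, v≡5 (mod 8); ε(u)ε(v)=1·0, αω(v)=10·1, βω(u)=8·1; sum ≡ 0  ⇒  +1.
(a,b)_31: α=2, u≡18; β=3, v≡9 (mod 31); (18|31)=+1, (9|31)=+1; sign (−1)^0·+1^3·+1^2 = +1.
(a,b)_7: α=-4, u≡1; β=-4, v≡4 (mod 7); (1|7)=+1, (4|7)=+1; sign (−1)^0·+1^-4·+1^-4 = +1.
Ram(-2805, -899) = {29, ∞}; no ℚ_29-point on the conic.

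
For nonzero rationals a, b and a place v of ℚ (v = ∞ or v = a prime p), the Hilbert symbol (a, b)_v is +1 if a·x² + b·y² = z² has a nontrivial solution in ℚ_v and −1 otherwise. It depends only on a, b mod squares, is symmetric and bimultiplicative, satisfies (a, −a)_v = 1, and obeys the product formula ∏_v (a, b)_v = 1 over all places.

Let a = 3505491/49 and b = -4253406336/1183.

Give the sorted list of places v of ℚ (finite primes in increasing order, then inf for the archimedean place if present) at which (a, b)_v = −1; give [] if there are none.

(a, b) ≡ (3219, -37758) mod (ℚ^×)²; places V = {2, 3, 7, 11, 13, 29, 31, 37, ∞}.
(a,b)_7: α=-2, u≡3; β=-1, v≡3 (mod 7); (3|7)=-1, (3|7)=-1; sign (−1)^0·-1^-1·-1^-2 = -1.
(a,b)_13: α=0, u≡8; β=-2, v≡6 (mod 13); (8|13)=-1, (6|13)=-1; sign (−1)^0·-1^-2·-1^0 = +1.
(a,b)_37: α=1, u≡5; β=2, v≡17 (mod 37); (5|37)=-1, (17|37)=-1; sign (−1)^0·-1^2·-1^1 = -1.
(a,b)_3: α=3, u≡2; β=3, v≡2 (mod 3); (2|3)=-1, (2|3)=-1; sign (−1)^1·-1^3·-1^3 = -1.
(a,b)_∞: sgn(3219)=+, sgn(-37758)=−, so +1.
(a,b)_29: α=1, u≡25; β=1, v≡10 (mod 29); (25|29)=+1, (10|29)=-1; sign (−1)^0·+1^1·-1^1 = -1.
(a,b)_2: α=0, β=7; u≡3, v≡1 (mod 8); ε(u)ε(v)=1·0, αω(v)=0·0, βω(u)=7·1; sum ≡ 1  ⇒  -1.
(a,b)_31: α=0, u≡23; β=1, v≡30 (mod 31); (23|31)=-1, (30|31)=-1; sign (−1)^0·-1^1·-1^0 = -1.
(a,b)_11: α=2, u≡6; β=0, v≡5 (mod 11); (6|11)=-1, (5|11)=+1; sign (−1)^0·-1^0·+1^2 = +1.
Ram(3219, -37758) = {2, 3, 7, 29, 31, 37}; no ℚ_2-point on the conic.

[2, 3, 7, 29, 31, 37]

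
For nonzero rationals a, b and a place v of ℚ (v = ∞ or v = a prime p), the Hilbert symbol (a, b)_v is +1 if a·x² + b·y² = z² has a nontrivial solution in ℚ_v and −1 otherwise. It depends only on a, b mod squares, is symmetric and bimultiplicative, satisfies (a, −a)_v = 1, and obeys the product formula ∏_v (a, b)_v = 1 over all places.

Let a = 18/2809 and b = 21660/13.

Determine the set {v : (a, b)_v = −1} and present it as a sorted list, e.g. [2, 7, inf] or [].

[2, 3, 5, 13]

(a, b) ≡ (2, 195) mod (ℚ^×)²; places V = {2, 3, 5, 13, 19, 53, ∞}.
(a,b)_2: α=1, β=2; u≡1, v≡3 (mod 8); ε(u)ε(v)=0·1, αω(v)=1·1, βω(u)=2·0; sum ≡ 1  ⇒  -1.
(a,b)_∞: sgn(2)=+, sgn(195)=+, so +1.
(a,b)_3: α=2, u≡2; β=1, v≡2 (mod 3); (2|3)=-1, (2|3)=-1; sign (−1)^0·-1^1·-1^2 = -1.
(a,b)_13: α=0, u≡5; β=-1, v≡2 (mod 13); (5|13)=-1, (2|13)=-1; sign (−1)^0·-1^-1·-1^0 = -1.
(a,b)_19: α=0, u≡13; β=2, v≡9 (mod 19); (13|19)=-1, (9|19)=+1; sign (−1)^0·-1^2·+1^0 = +1.
(a,b)_5: α=0, u≡2; β=1, v≡4 (mod 5); (2|5)=-1, (4|5)=+1; sign (−1)^0·-1^1·+1^0 = -1.
(a,b)_53: α=-2, u≡18; β=0, v≡15 (mod 53); (18|53)=-1, (15|53)=+1; sign (−1)^0·-1^0·+1^-2 = +1.
Ram(2, 195) = {2, 3, 5, 13}; no ℚ_2-point on the conic.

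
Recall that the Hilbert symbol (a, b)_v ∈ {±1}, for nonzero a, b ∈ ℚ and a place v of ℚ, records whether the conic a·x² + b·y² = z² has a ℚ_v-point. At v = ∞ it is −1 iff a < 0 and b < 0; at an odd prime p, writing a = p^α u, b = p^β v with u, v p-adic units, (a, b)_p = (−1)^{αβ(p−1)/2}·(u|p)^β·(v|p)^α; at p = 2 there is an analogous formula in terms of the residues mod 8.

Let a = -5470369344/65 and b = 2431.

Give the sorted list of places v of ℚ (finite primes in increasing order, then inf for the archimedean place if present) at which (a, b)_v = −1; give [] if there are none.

[2, 13, 17, 19]

(a, b) ≡ (-62985, 2431) mod (ℚ^×)²; places V = {2, 3, 5, 11, 13, 17, 19, ∞}.
(a,b)_17: α=1, u≡15; β=1, v≡7 (mod 17); (15|17)=+1, (7|17)=-1; sign (−1)^0·+1^1·-1^1 = -1.
(a,b)_5: α=-1, u≡2; β=0, v≡1 (mod 5); (2|5)=-1, (1|5)=+1; sign (−1)^0·-1^0·+1^-1 = +1.
(a,b)_2: α=6, β=0; u≡7, v≡7 (mod 8); ε(u)ε(v)=1·1, αω(v)=6·0, βω(u)=0·0; sum ≡ 1  ⇒  -1.
(a,b)_∞: sgn(-62985)=−, sgn(2431)=+, so +1.
(a,b)_3: α=7, u≡2; β=0, v≡1 (mod 3); (2|3)=-1, (1|3)=+1; sign (−1)^0·-1^0·+1^7 = +1.
(a,b)_11: α=2, u≡5; β=1, v≡1 (mod 11); (5|11)=+1, (1|11)=+1; sign (−1)^0·+1^1·+1^2 = +1.
(a,b)_13: α=-1, u≡3; β=1, v≡5 (mod 13); (3|13)=+1, (5|13)=-1; sign (−1)^0·+1^1·-1^-1 = -1.
(a,b)_19: α=1, u≡15; β=0, v≡18 (mod 19); (15|19)=-1, (18|19)=-1; sign (−1)^0·-1^0·-1^1 = -1.
(-62985, 2431 / ℚ) ramifies at {2, 13, 17, 19}: a division algebra.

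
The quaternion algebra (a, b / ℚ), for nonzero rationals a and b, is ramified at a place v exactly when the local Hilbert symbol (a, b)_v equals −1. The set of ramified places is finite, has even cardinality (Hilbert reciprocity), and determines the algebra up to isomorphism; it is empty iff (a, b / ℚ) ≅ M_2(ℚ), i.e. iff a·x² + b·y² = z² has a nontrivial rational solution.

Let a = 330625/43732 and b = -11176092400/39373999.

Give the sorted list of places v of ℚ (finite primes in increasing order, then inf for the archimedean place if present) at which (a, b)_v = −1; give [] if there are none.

[31, 47]

Mod squares: a ≡ 13, b ≡ -24769. Check v ∈ {∞, 2, 5, 7, 11, 13, 17, 23, 29, 31, 47}.
v=23: a=23^2·(≡3), b=23^-2·(≡1) mod 23; (3|23)=+1, (1|23)=+1; (−1)^{2·-2·11}·(+1)^-2·(+1)^2 = +1.
v=5: a=5^4·(≡2), b=5^2·(≡1) mod 5; (2|5)=-1, (1|5)=+1; (−1)^{4·2·2}·(-1)^2·(+1)^4 = +1.
v=29: a=29^-2·(≡20), b=29^0·(≡14) mod 29; (20|29)=+1, (14|29)=-1; (−1)^{-2·0·14}·(+1)^0·(-1)^-2 = +1.
v=2: v_2(a)=-2, v_2(b)=4; units ≡ 5, 7 (mod 8); ε·ε+αω+βω = 0·1+-2·0+4·1 ≡ 0  ⇒  (a,b)_2 = +1.
v=∞: 13 > 0 and -24769 < 0  ⇒  (a,b)_∞ = +1.
v=11: a=11^0·(≡6), b=11^2·(≡3) mod 11; (6|11)=-1, (3|11)=+1; (−1)^{0·2·5}·(-1)^2·(+1)^0 = +1.
v=13: a=13^-1·(≡10), b=13^0·(≡4) mod 13; (10|13)=+1, (4|13)=+1; (−1)^{-1·0·6}·(+1)^0·(+1)^-1 = +1.
v=47: a=47^0·(≡29), b=47^1·(≡2) mod 47; (29|47)=-1, (2|47)=+1; (−1)^{0·1·23}·(-1)^1·(+1)^0 = -1.
v=31: a=31^0·(≡23), b=31^-1·(≡7) mod 31; (23|31)=-1, (7|31)=+1; (−1)^{0·-1·15}·(-1)^-1·(+1)^0 = -1.
v=17: a=17^0·(≡16), b=17^3·(≡14) mod 17; (16|17)=+1, (14|17)=-1; (−1)^{0·3·8}·(+1)^3·(-1)^0 = +1.
v=7: a=7^0·(≡5), b=7^-4·(≡2) mod 7; (5|7)=-1, (2|7)=+1; (−1)^{0·-4·3}·(-1)^-4·(+1)^0 = +1.
(13, -24769 / ℚ) ramifies at {31, 47}: a division algebra.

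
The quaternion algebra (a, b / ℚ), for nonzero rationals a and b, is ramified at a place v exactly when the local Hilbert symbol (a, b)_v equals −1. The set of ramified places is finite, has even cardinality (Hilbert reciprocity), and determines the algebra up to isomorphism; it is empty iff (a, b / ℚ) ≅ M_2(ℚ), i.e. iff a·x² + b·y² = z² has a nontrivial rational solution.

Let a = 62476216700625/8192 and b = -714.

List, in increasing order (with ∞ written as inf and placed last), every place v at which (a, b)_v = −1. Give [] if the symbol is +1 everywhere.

Mod squares: a ≡ 9282, b ≡ -714. Check v ∈ {∞, 2, 3, 5, 7, 13, 17}.
v=3: a=3^3·(≡1), b=3^1·(≡2) mod 3; (1|3)=+1, (2|3)=-1; (−1)^{3·1·1}·(+1)^1·(-1)^3 = +1.
v=∞: 9282 > 0 and -714 < 0  ⇒  (a,b)_∞ = +1.
v=2: v_2(a)=-13, v_2(b)=1; units ≡ 1, 3 (mod 8); ε·ε+αω+βω = 0·1+-13·1+1·0 ≡ 1  ⇒  (a,b)_2 = -1.
v=17: a=17^3·(≡2), b=17^1·(≡9) mod 17; (2|17)=+1, (9|17)=+1; (−1)^{3·1·8}·(+1)^1·(+1)^3 = +1.
v=5: a=5^4·(≡3), b=5^0·(≡1) mod 5; (3|5)=-1, (1|5)=+1; (−1)^{4·0·2}·(-1)^0·(+1)^4 = +1.
v=7: a=7^3·(≡6), b=7^1·(≡3) mod 7; (6|7)=-1, (3|7)=-1; (−1)^{3·1·3}·(-1)^1·(-1)^3 = -1.
v=13: a=13^3·(≡4), b=13^0·(≡1) mod 13; (4|13)=+1, (1|13)=+1; (−1)^{3·0·6}·(+1)^0·(+1)^3 = +1.
Ram(9282, -714) = {2, 7}; no ℚ_2-point on the conic.

[2, 7]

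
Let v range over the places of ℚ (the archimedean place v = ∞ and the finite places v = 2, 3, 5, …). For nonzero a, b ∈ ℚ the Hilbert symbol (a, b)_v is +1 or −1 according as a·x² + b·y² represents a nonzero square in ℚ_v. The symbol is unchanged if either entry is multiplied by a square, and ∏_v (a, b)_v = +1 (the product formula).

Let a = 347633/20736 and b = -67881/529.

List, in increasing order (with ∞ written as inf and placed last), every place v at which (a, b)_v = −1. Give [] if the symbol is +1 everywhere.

Mod squares: a ≡ 17, b ≡ -561. Check v ∈ {∞, 2, 3, 11, 13, 17, 23}.
v=23: a=23^0·(≡15), b=23^-2·(≡15) mod 23; (15|23)=-1, (15|23)=-1; (−1)^{0·-2·11}·(-1)^-2·(-1)^0 = +1.
v=∞: 17 > 0 and -561 < 0  ⇒  (a,b)_∞ = +1.
v=13: a=13^2·(≡3), b=13^0·(≡2) mod 13; (3|13)=+1, (2|13)=-1; (−1)^{2·0·6}·(+1)^0·(-1)^2 = +1.
v=2: v_2(a)=-8, v_2(b)=0; units ≡ 1, 7 (mod 8); ε·ε+αω+βω = 0·1+-8·0+0·0 ≡ 0  ⇒  (a,b)_2 = +1.
v=11: a=11^2·(≡2), b=11^3·(≡4) mod 11; (2|11)=-1, (4|11)=+1; (−1)^{2·3·5}·(-1)^3·(+1)^2 = -1.
v=3: a=3^-4·(≡2), b=3^1·(≡2) mod 3; (2|3)=-1, (2|3)=-1; (−1)^{-4·1·1}·(-1)^1·(-1)^-4 = -1.
v=17: a=17^1·(≡9), b=17^1·(≡1) mod 17; (9|17)=+1, (1|17)=+1; (−1)^{1·1·8}·(+1)^1·(+1)^1 = +1.
(17, -561 / ℚ) ramifies at {3, 11}: a division algebra.

[3, 11]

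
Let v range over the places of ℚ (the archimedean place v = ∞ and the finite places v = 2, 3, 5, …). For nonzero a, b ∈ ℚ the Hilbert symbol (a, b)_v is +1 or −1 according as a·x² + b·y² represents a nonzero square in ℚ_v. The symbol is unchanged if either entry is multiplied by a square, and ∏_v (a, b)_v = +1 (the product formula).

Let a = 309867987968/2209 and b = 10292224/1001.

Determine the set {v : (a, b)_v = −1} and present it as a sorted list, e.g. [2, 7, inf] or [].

Mod squares: a ≡ 572033, b ≡ 19019. Check v ∈ {∞, 2, 7, 11, 13, 17, 19, 23, 47}.
v=11: a=11^1·(≡8), b=11^-1·(≡10) mod 11; (8|11)=-1, (10|11)=-1; (−1)^{1·-1·5}·(-1)^-1·(-1)^1 = -1.
v=∞: 572033 > 0 and 19019 > 0  ⇒  (a,b)_∞ = +1.
v=13: a=13^0·(≡7), b=13^-1·(≡6) mod 13; (7|13)=-1, (6|13)=-1; (−1)^{0·-1·6}·(-1)^-1·(-1)^0 = -1.
v=23: a=23^3·(≡4), b=23^2·(≡19) mod 23; (4|23)=+1, (19|23)=-1; (−1)^{3·2·11}·(+1)^2·(-1)^3 = -1.
v=17: a=17^1·(≡3), b=17^0·(≡9) mod 17; (3|17)=-1, (9|17)=+1; (−1)^{1·0·8}·(-1)^0·(+1)^1 = +1.
v=2: v_2(a)=10, v_2(b)=10; units ≡ 1, 3 (mod 8); ε·ε+αω+βω = 0·1+10·1+10·0 ≡ 0  ⇒  (a,b)_2 = +1.
v=47: a=47^-2·(≡10), b=47^0·(≡5) mod 47; (10|47)=-1, (5|47)=-1; (−1)^{-2·0·23}·(-1)^0·(-1)^-2 = +1.
v=7: a=7^1·(≡2), b=7^-1·(≡4) mod 7; (2|7)=+1, (4|7)=+1; (−1)^{1·-1·3}·(+1)^-1·(+1)^1 = -1.
v=19: a=19^1·(≡17), b=19^1·(≡18) mod 19; (17|19)=+1, (18|19)=-1; (−1)^{1·1·9}·(+1)^1·(-1)^1 = +1.
Ram(572033, 19019) = {7, 11, 13, 23}; no ℚ_7-point on the conic.

[7, 11, 13, 23]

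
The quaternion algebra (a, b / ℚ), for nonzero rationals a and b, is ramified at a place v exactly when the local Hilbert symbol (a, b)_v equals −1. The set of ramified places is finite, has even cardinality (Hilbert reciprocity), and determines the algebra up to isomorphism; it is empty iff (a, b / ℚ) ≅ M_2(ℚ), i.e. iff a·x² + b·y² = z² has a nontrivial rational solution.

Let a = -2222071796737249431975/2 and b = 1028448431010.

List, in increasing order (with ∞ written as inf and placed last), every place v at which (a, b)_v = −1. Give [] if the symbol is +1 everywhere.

[3, 5]

(a, b) ≡ (-238, 7410) mod (ℚ^×)²; places V = {2, 3, 5, 7, 11, 13, 17, 19, ∞}.
(a,b)_7: α=3, u≡2; β=2, v≡1 (mod 7); (2|7)=+1, (1|7)=+1; sign (−1)^0·+1^2·+1^3 = +1.
(a,b)_19: α=2, u≡7; β=1, v≡10 (mod 19); (7|19)=+1, (10|19)=-1; sign (−1)^0·+1^1·-1^2 = +1.
(a,b)_∞: sgn(-238)=−, sgn(7410)=+, so +1.
(a,b)_3: α=10, u≡2; β=5, v≡1 (mod 3); (2|3)=-1, (1|3)=+1; sign (−1)^0·-1^5·+1^10 = -1.
(a,b)_17: α=3, u≡6; β=2, v≡2 (mod 17); (6|17)=-1, (2|17)=+1; sign (−1)^0·-1^2·+1^3 = +1.
(a,b)_13: α=2, u≡9; β=1, v≡8 (mod 13); (9|13)=+1, (8|13)=-1; sign (−1)^0·+1^1·-1^2 = +1.
(a,b)_2: α=-1, β=1; u≡1, v≡1 (mod 8); ε(u)ε(v)=0·0, αω(v)=-1·0, βω(u)=1·0; sum ≡ 0  ⇒  +1.
(a,b)_11: α=4, u≡3; β=2, v≡2 (mod 11); (3|11)=+1, (2|11)=-1; sign (−1)^0·+1^2·-1^4 = +1.
(a,b)_5: α=2, u≡3; β=1, v≡2 (mod 5); (3|5)=-1, (2|5)=-1; sign (−1)^0·-1^1·-1^2 = -1.
Ram(-238, 7410) = {3, 5}; no ℚ_3-point on the conic.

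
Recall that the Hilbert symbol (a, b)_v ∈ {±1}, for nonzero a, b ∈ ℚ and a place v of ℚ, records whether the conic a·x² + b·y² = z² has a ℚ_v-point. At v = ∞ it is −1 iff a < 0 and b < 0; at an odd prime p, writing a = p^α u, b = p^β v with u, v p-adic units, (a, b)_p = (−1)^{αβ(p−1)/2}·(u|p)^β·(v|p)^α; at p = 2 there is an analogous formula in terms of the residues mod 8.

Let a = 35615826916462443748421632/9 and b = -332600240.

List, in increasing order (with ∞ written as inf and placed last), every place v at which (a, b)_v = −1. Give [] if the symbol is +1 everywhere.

Mod squares: a ≡ 84847, b ≡ -424235. Check v ∈ {∞, 2, 3, 5, 7, 11, 17, 23, 31}.
v=3: a=3^-2·(≡1), b=3^0·(≡1) mod 3; (1|3)=+1, (1|3)=+1; (−1)^{-2·0·1}·(+1)^0·(+1)^-2 = +1.
v=7: a=7^9·(≡1), b=7^3·(≡2) mod 7; (1|7)=+1, (2|7)=+1; (−1)^{9·3·3}·(+1)^3·(+1)^9 = -1.
v=2: v_2(a)=12, v_2(b)=4; units ≡ 7, 5 (mod 8); ε·ε+αω+βω = 1·0+12·1+4·0 ≡ 0  ⇒  (a,b)_2 = +1.
v=11: a=11^2·(≡5), b=11^0·(≡6) mod 11; (5|11)=+1, (6|11)=-1; (−1)^{2·0·5}·(+1)^0·(-1)^2 = +1.
v=17: a=17^3·(≡6), b=17^1·(≡2) mod 17; (6|17)=-1, (2|17)=+1; (−1)^{3·1·8}·(-1)^1·(+1)^3 = -1.
v=∞: 84847 > 0 and -424235 < 0  ⇒  (a,b)_∞ = +1.
v=23: a=23^3·(≡1), b=23^1·(≡2) mod 23; (1|23)=+1, (2|23)=+1; (−1)^{3·1·11}·(+1)^1·(+1)^3 = -1.
v=31: a=31^3·(≡18), b=31^1·(≡29) mod 31; (18|31)=+1, (29|31)=-1; (−1)^{3·1·15}·(+1)^1·(-1)^3 = +1.
v=5: a=5^0·(≡3), b=5^1·(≡2) mod 5; (3|5)=-1, (2|5)=-1; (−1)^{0·1·2}·(-1)^1·(-1)^0 = -1.
|Ram(84847, -424235)| = 4, even; anisotropic at {5, 7, 17, 23}.

[5, 7, 17, 23]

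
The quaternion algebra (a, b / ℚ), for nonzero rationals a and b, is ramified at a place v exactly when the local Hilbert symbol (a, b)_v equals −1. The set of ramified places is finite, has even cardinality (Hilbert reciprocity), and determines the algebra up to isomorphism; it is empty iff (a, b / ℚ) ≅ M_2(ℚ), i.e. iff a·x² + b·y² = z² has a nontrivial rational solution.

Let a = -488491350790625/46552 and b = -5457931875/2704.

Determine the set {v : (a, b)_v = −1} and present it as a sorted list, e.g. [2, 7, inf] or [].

(a, b) ≡ (-146630, -11) mod (ℚ^×)²; places V = {2, 3, 5, 7, 11, 13, 17, 23, 31, 43, ∞}.
(a,b)_17: α=2, u≡3; β=0, v≡14 (mod 17); (3|17)=-1, (14|17)=-1; sign (−1)^0·-1^0·-1^2 = +1.
(a,b)_3: α=0, u≡1; β=8, v≡1 (mod 3); (1|3)=+1, (1|3)=+1; sign (−1)^0·+1^8·+1^0 = +1.
(a,b)_2: α=-3, β=-4; u≡5, v≡5 (mod 8); ε(u)ε(v)=0·0, αω(v)=-3·1, βω(u)=-4·1; sum ≡ 1  ⇒  -1.
(a,b)_23: α=-2, u≡12; β=0, v≡2 (mod 23); (12|23)=+1, (2|23)=+1; sign (−1)^0·+1^0·+1^-2 = +1.
(a,b)_43: α=1, u≡34; β=0, v≡28 (mod 43); (34|43)=-1, (28|43)=-1; sign (−1)^0·-1^0·-1^1 = -1.
(a,b)_13: α=2, u≡9; β=-2, v≡11 (mod 13); (9|13)=+1, (11|13)=-1; sign (−1)^0·+1^-2·-1^2 = +1.
(a,b)_7: α=4, u≡5; β=0, v≡5 (mod 7); (5|7)=-1, (5|7)=-1; sign (−1)^0·-1^0·-1^4 = +1.
(a,b)_∞: sgn(-146630)=−, sgn(-11)=−, so -1.
(a,b)_5: α=5, u≡1; β=4, v≡1 (mod 5); (1|5)=+1, (1|5)=+1; sign (−1)^0·+1^4·+1^5 = +1.
(a,b)_11: α=-1, u≡2; β=3, v≡6 (mod 11); (2|11)=-1, (6|11)=-1; sign (−1)^1·-1^3·-1^-1 = -1.
(a,b)_31: α=1, u≡24; β=0, v≡2 (mod 31); (24|31)=-1, (2|31)=+1; sign (−1)^0·-1^0·+1^1 = +1.
Ram(-146630, -11) = {2, 11, 43, ∞}; no ℚ_2-point on the conic.

[2, 11, 43, inf]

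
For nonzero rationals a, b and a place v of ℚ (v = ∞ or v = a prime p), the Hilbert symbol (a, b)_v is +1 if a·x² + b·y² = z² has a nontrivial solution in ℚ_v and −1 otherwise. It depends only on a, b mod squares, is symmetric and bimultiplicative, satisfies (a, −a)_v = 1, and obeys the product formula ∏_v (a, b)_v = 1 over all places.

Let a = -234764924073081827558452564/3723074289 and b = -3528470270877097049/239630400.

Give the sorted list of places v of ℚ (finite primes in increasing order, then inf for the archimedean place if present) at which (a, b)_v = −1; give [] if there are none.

[2, inf]

(a, b) ≡ (-1189, -3689) mod (ℚ^×)²; places V = {2, 3, 5, 7, 11, 17, 19, 29, 31, 37, 41, 43, ∞}.
(a,b)_11: α=-2, u≡7; β=0, v≡10 (mod 11); (7|11)=-1, (10|11)=-1; sign (−1)^0·-1^0·-1^-2 = +1.
(a,b)_41: α=3, u≡14; β=2, v≡10 (mod 41); (14|41)=-1, (10|41)=+1; sign (−1)^0·-1^2·+1^3 = +1.
(a,b)_5: α=0, u≡4; β=-2, v≡1 (mod 5); (4|5)=+1, (1|5)=+1; sign (−1)^0·+1^-2·+1^0 = +1.
(a,b)_37: α=6, u≡2; β=4, v≡34 (mod 37); (2|37)=-1, (34|37)=+1; sign (−1)^0·-1^4·+1^6 = +1.
(a,b)_17: α=2, u≡9; β=1, v≡15 (mod 17); (9|17)=+1, (15|17)=+1; sign (−1)^0·+1^1·+1^2 = +1.
(a,b)_29: α=3, u≡18; β=2, v≡20 (mod 29); (18|29)=-1, (20|29)=+1; sign (−1)^0·-1^2·+1^3 = +1.
(a,b)_31: α=2, u≡4; β=1, v≡20 (mod 31); (4|31)=+1, (20|31)=+1; sign (−1)^0·+1^1·+1^2 = +1.
(a,b)_7: α=2, u≡4; β=1, v≡6 (mod 7); (4|7)=+1, (6|7)=-1; sign (−1)^0·+1^1·-1^2 = +1.
(a,b)_19: α=0, u≡3; β=2, v≡6 (mod 19); (3|19)=-1, (6|19)=+1; sign (−1)^0·-1^2·+1^0 = +1.
(a,b)_∞: sgn(-1189)=−, sgn(-3689)=−, so -1.
(a,b)_3: α=-2, u≡2; β=-4, v≡1 (mod 3); (2|3)=-1, (1|3)=+1; sign (−1)^0·-1^-4·+1^-2 = +1.
(a,b)_43: α=-4, u≡13; β=-2, v≡11 (mod 43); (13|43)=+1, (11|43)=+1; sign (−1)^0·+1^-2·+1^-4 = +1.
(a,b)_2: α=2, β=-6; u≡3, v≡7 (mod 8); ε(u)ε(v)=1·1, αω(v)=2·0, βω(u)=-6·1; sum ≡ 1  ⇒  -1.
(-1189, -3689 / ℚ) ramifies at {2, ∞}: a division algebra.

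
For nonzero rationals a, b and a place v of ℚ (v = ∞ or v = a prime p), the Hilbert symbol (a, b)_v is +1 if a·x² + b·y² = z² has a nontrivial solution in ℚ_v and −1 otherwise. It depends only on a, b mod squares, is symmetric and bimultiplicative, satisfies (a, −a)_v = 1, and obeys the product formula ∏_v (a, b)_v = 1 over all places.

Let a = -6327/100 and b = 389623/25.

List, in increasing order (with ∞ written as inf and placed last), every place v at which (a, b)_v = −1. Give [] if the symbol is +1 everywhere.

(a, b) ≡ (-703, 389623) mod (ℚ^×)²; places V = {2, 3, 5, 13, 17, 19, 37, 41, 43, ∞}.
(a,b)_2: α=-2, β=0; u≡1, v≡7 (mod 8); ε(u)ε(v)=0·1, αω(v)=-2·0, βω(u)=0·0; sum ≡ 0  ⇒  +1.
(a,b)_37: α=1, u≡29; β=0, v≡2 (mod 37); (29|37)=-1, (2|37)=-1; sign (−1)^0·-1^0·-1^1 = -1.
(a,b)_3: α=2, u≡2; β=0, v≡1 (mod 3); (2|3)=-1, (1|3)=+1; sign (−1)^0·-1^0·+1^2 = +1.
(a,b)_13: α=0, u≡12; β=1, v≡7 (mod 13); (12|13)=+1, (7|13)=-1; sign (−1)^0·+1^1·-1^0 = +1.
(a,b)_∞: sgn(-703)=−, sgn(389623)=+, so +1.
(a,b)_19: α=1, u≡17; β=0, v≡11 (mod 19); (17|19)=+1, (11|19)=+1; sign (−1)^0·+1^0·+1^1 = +1.
(a,b)_41: α=0, u≡38; β=1, v≡39 (mod 41); (38|41)=-1, (39|41)=+1; sign (−1)^0·-1^1·+1^0 = -1.
(a,b)_5: α=-2, u≡2; β=-2, v≡3 (mod 5); (2|5)=-1, (3|5)=-1; sign (−1)^0·-1^-2·-1^-2 = +1.
(a,b)_17: α=0, u≡10; β=1, v≡11 (mod 17); (10|17)=-1, (11|17)=-1; sign (−1)^0·-1^1·-1^0 = -1.
(a,b)_43: α=0, u≡18; β=1, v≡15 (mod 43); (18|43)=-1, (15|43)=+1; sign (−1)^0·-1^1·+1^0 = -1.
|Ram(-703, 389623)| = 4, even; anisotropic at {17, 37, 41, 43}.

[17, 37, 41, 43]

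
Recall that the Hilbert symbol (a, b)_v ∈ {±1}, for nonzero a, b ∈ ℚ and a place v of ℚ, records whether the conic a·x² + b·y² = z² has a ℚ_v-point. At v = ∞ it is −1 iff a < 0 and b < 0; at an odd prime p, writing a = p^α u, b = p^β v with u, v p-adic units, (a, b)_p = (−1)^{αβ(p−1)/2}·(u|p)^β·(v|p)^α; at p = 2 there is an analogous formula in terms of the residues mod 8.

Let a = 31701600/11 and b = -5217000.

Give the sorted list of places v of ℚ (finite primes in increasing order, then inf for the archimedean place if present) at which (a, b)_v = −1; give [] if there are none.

(a, b) ≡ (96866, -52170) mod (ℚ^×)²; places V = {2, 3, 5, 7, 11, 17, 37, 47, ∞}.
(a,b)_37: α=1, u≡16; β=1, v≡7 (mod 37); (16|37)=+1, (7|37)=+1; sign (−1)^0·+1^1·+1^1 = +1.
(a,b)_2: α=5, β=3; u≡1, v≡3 (mod 8); ε(u)ε(v)=0·1, αω(v)=5·1, βω(u)=3·0; sum ≡ 1  ⇒  -1.
(a,b)_11: α=-1, u≡7; β=0, v≡3 (mod 11); (7|11)=-1, (3|11)=+1; sign (−1)^0·-1^0·+1^-1 = +1.
(a,b)_7: α=1, u≡6; β=0, v≡2 (mod 7); (6|7)=-1, (2|7)=+1; sign (−1)^0·-1^0·+1^1 = +1.
(a,b)_3: α=2, u≡2; β=1, v≡1 (mod 3); (2|3)=-1, (1|3)=+1; sign (−1)^0·-1^1·+1^2 = -1.
(a,b)_5: α=2, u≡4; β=3, v≡4 (mod 5); (4|5)=+1, (4|5)=+1; sign (−1)^0·+1^3·+1^2 = +1.
(a,b)_∞: sgn(96866)=+, sgn(-52170)=−, so +1.
(a,b)_47: α=0, u≡39; β=1, v≡14 (mod 47); (39|47)=-1, (14|47)=+1; sign (−1)^0·-1^1·+1^0 = -1.
(a,b)_17: α=1, u≡11; β=0, v≡11 (mod 17); (11|17)=-1, (11|17)=-1; sign (−1)^0·-1^0·-1^1 = -1.
Ram(96866, -52170) = {2, 3, 17, 47}; no ℚ_2-point on the conic.

[2, 3, 17, 47]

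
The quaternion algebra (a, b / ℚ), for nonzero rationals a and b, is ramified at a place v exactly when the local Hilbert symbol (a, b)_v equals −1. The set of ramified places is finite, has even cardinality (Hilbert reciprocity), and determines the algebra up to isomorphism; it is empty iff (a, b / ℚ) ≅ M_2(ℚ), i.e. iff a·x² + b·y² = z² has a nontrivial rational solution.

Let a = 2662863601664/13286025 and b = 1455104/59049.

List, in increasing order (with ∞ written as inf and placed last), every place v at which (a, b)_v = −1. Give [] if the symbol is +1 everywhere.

Mod squares: a ≡ 986, b ≡ 29. Check v ∈ {∞, 2, 3, 5, 7, 17, 29}.
v=∞: 986 > 0 and 29 > 0  ⇒  (a,b)_∞ = +1.
v=29: a=29^3·(≡28), b=29^1·(≡7) mod 29; (28|29)=+1, (7|29)=+1; (−1)^{3·1·14}·(+1)^1·(+1)^3 = +1.
v=7: a=7^2·(≡3), b=7^2·(≡4) mod 7; (3|7)=-1, (4|7)=+1; (−1)^{2·2·3}·(-1)^2·(+1)^2 = +1.
v=2: v_2(a)=17, v_2(b)=10; units ≡ 5, 5 (mod 8); ε·ε+αω+βω = 0·0+17·1+10·1 ≡ 1  ⇒  (a,b)_2 = -1.
v=3: a=3^-12·(≡2), b=3^-10·(≡2) mod 3; (2|3)=-1, (2|3)=-1; (−1)^{-12·-10·1}·(-1)^-10·(-1)^-12 = +1.
v=17: a=17^1·(≡5), b=17^0·(≡5) mod 17; (5|17)=-1, (5|17)=-1; (−1)^{1·0·8}·(-1)^0·(-1)^1 = -1.
v=5: a=5^-2·(≡4), b=5^0·(≡1) mod 5; (4|5)=+1, (1|5)=+1; (−1)^{-2·0·2}·(+1)^0·(+1)^-2 = +1.
Ram(986, 29) = {2, 17}; no ℚ_2-point on the conic.

[2, 17]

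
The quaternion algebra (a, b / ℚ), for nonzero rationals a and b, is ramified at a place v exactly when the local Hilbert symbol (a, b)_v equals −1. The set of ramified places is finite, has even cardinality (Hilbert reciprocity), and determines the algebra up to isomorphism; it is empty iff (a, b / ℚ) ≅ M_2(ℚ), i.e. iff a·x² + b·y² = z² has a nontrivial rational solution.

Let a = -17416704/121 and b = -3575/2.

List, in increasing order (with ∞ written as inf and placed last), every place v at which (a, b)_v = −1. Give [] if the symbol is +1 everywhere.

(a, b) ≡ (-68034, -286) mod (ℚ^×)²; places V = {2, 3, 5, 11, 13, 17, 23, 29, ∞}.
(a,b)_13: α=0, u≡5; β=1, v≡12 (mod 13); (5|13)=-1, (12|13)=+1; sign (−1)^0·-1^1·+1^0 = -1.
(a,b)_5: α=0, u≡1; β=2, v≡1 (mod 5); (1|5)=+1, (1|5)=+1; sign (−1)^0·+1^2·+1^0 = +1.
(a,b)_29: α=1, u≡26; β=0, v≡25 (mod 29); (26|29)=-1, (25|29)=+1; sign (−1)^0·-1^0·+1^1 = +1.
(a,b)_11: α=-2, u≡3; β=1, v≡8 (mod 11); (3|11)=+1, (8|11)=-1; sign (−1)^0·+1^1·-1^-2 = +1.
(a,b)_2: α=9, β=-1; u≡7, v≡1 (mod 8); ε(u)ε(v)=1·0, αω(v)=9·0, βω(u)=-1·0; sum ≡ 0  ⇒  +1.
(a,b)_3: α=1, u≡2; β=0, v≡2 (mod 3); (2|3)=-1, (2|3)=-1; sign (−1)^0·-1^0·-1^1 = -1.
(a,b)_17: α=1, u≡5; β=0, v≡6 (mod 17); (5|17)=-1, (6|17)=-1; sign (−1)^0·-1^0·-1^1 = -1.
(a,b)_23: α=1, u≡16; β=0, v≡18 (mod 23); (16|23)=+1, (18|23)=+1; sign (−1)^0·+1^0·+1^1 = +1.
(a,b)_∞: sgn(-68034)=−, sgn(-286)=−, so -1.
Ram(-68034, -286) = {3, 13, 17, ∞}; no ℚ_3-point on the conic.

[3, 13, 17, inf]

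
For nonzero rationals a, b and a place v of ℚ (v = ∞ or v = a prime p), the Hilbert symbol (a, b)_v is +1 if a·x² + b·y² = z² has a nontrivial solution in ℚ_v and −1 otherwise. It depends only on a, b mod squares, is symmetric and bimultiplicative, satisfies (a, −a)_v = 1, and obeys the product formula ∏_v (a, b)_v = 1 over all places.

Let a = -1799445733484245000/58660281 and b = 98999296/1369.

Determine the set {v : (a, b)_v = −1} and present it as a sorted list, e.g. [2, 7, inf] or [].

[2, 17]

(a, b) ≡ (-658, 799) mod (ℚ^×)²; places V = {2, 3, 5, 7, 11, 17, 23, 37, 47, ∞}.
(a,b)_11: α=2, u≡6; β=2, v≡8 (mod 11); (6|11)=-1, (8|11)=-1; sign (−1)^0·-1^2·-1^2 = +1.
(a,b)_∞: sgn(-658)=−, sgn(799)=+, so +1.
(a,b)_47: α=3, u≡29; β=1, v≡34 (mod 47); (29|47)=-1, (34|47)=+1; sign (−1)^1·-1^1·+1^3 = +1.
(a,b)_17: α=4, u≡12; β=1, v≡4 (mod 17); (12|17)=-1, (4|17)=+1; sign (−1)^0·-1^1·+1^4 = -1.
(a,b)_2: α=3, β=10; u≡7, v≡7 (mod 8); ε(u)ε(v)=1·1, αω(v)=3·0, βω(u)=10·0; sum ≡ 1  ⇒  -1.
(a,b)_5: α=4, u≡3; β=0, v≡4 (mod 5); (3|5)=-1, (4|5)=+1; sign (−1)^0·-1^0·+1^4 = +1.
(a,b)_37: α=-2, u≡35; β=-2, v≡24 (mod 37); (35|37)=-1, (24|37)=-1; sign (−1)^0·-1^-2·-1^-2 = +1.
(a,b)_23: α=-2, u≡6; β=0, v≡10 (mod 23); (6|23)=+1, (10|23)=-1; sign (−1)^0·+1^0·-1^-2 = +1.
(a,b)_3: α=-4, u≡2; β=0, v≡1 (mod 3); (2|3)=-1, (1|3)=+1; sign (−1)^0·-1^0·+1^-4 = +1.
(a,b)_7: α=3, u≡2; β=0, v≡1 (mod 7); (2|7)=+1, (1|7)=+1; sign (−1)^0·+1^0·+1^3 = +1.
|Ram(-658, 799)| = 2, even; anisotropic at {2, 17}.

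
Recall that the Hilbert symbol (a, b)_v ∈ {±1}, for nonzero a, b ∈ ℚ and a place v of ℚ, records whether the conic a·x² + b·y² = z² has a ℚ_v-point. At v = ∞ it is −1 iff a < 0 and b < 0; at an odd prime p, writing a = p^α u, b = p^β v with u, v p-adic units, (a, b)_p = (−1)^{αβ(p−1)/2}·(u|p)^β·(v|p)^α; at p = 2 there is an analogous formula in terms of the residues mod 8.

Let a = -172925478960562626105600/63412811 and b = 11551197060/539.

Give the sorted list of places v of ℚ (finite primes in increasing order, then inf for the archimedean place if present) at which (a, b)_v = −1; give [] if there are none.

(a, b) ≡ (-11, 12212915) mod (ℚ^×)²; places V = {2, 3, 5, 7, 11, 13, 17, 19, 29, 31, ∞}.
(a,b)_11: α=-1, u≡6; β=-1, v≡8 (mod 11); (6|11)=-1, (8|11)=-1; sign (−1)^1·-1^-1·-1^-1 = -1.
(a,b)_∞: sgn(-11)=−, sgn(12212915)=+, so +1.
(a,b)_19: α=2, u≡18; β=1, v≡13 (mod 19); (18|19)=-1, (13|19)=-1; sign (−1)^0·-1^1·-1^2 = -1.
(a,b)_31: α=2, u≡2; β=1, v≡21 (mod 31); (2|31)=+1, (21|31)=-1; sign (−1)^0·+1^1·-1^2 = +1.
(a,b)_7: α=-8, u≡3; β=-2, v≡1 (mod 7); (3|7)=-1, (1|7)=+1; sign (−1)^0·-1^-2·+1^-8 = +1.
(a,b)_2: α=8, β=2; u≡5, v≡3 (mod 8); ε(u)ε(v)=0·1, αω(v)=8·1, βω(u)=2·1; sum ≡ 0  ⇒  +1.
(a,b)_17: α=4, u≡7; β=2, v≡2 (mod 17); (7|17)=-1, (2|17)=+1; sign (−1)^0·-1^2·+1^4 = +1.
(a,b)_13: α=2, u≡2; β=1, v≡1 (mod 13); (2|13)=-1, (1|13)=+1; sign (−1)^0·-1^1·+1^2 = -1.
(a,b)_29: α=2, u≡14; β=1, v≡15 (mod 29); (14|29)=-1, (15|29)=-1; sign (−1)^0·-1^1·-1^2 = -1.
(a,b)_5: α=2, u≡1; β=1, v≡3 (mod 5); (1|5)=+1, (3|5)=-1; sign (−1)^0·+1^1·-1^2 = +1.
(a,b)_3: α=8, u≡1; β=2, v≡2 (mod 3); (1|3)=+1, (2|3)=-1; sign (−1)^0·+1^2·-1^8 = +1.
(-11, 12212915 / ℚ) ramifies at {11, 13, 19, 29}: a division algebra.

[11, 13, 19, 29]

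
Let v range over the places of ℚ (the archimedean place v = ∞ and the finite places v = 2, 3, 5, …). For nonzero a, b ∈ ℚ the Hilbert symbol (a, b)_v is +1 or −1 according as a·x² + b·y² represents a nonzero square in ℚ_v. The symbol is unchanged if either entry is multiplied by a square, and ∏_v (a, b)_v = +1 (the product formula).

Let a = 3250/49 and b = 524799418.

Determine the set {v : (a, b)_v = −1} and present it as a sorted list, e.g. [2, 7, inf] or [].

[2, 5, 17, 23]

(a, b) ≡ (130, 8602) mod (ℚ^×)²; places V = {2, 5, 7, 11, 13, 17, 19, 23, ∞}.
(a,b)_5: α=3, u≡4; β=0, v≡3 (mod 5); (4|5)=+1, (3|5)=-1; sign (−1)^0·+1^0·-1^3 = -1.
(a,b)_11: α=0, u≡1; β=1, v≡3 (mod 11); (1|11)=+1, (3|11)=+1; sign (−1)^0·+1^1·+1^0 = +1.
(a,b)_23: α=0, u≡10; β=1, v≡9 (mod 23); (10|23)=-1, (9|23)=+1; sign (−1)^0·-1^1·+1^0 = -1.
(a,b)_13: α=1, u≡12; β=2, v≡12 (mod 13); (12|13)=+1, (12|13)=+1; sign (−1)^0·+1^2·+1^1 = +1.
(a,b)_∞: sgn(130)=+, sgn(8602)=+, so +1.
(a,b)_17: α=0, u≡7; β=1, v≡16 (mod 17); (7|17)=-1, (16|17)=+1; sign (−1)^0·-1^1·+1^0 = -1.
(a,b)_19: α=0, u≡7; β=2, v≡10 (mod 19); (7|19)=+1, (10|19)=-1; sign (−1)^0·+1^2·-1^0 = +1.
(a,b)_7: α=-2, u≡2; β=0, v≡3 (mod 7); (2|7)=+1, (3|7)=-1; sign (−1)^0·+1^0·-1^-2 = +1.
(a,b)_2: α=1, β=1; u≡1, v≡5 (mod 8); ε(u)ε(v)=0·0, αω(v)=1·1, βω(u)=1·0; sum ≡ 1  ⇒  -1.
(130, 8602 / ℚ) ramifies at {2, 5, 17, 23}: a division algebra.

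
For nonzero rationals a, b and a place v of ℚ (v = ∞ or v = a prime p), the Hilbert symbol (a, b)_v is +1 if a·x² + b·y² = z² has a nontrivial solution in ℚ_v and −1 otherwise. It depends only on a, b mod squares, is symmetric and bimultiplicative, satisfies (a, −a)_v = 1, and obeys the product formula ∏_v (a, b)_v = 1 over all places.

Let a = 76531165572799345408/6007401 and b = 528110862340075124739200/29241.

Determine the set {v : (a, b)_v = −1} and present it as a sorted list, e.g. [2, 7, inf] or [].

(a, b) ≡ (403, 6578) mod (ℚ^×)²; places V = {2, 3, 5, 7, 11, 13, 19, 23, 31, 43, ∞}.
(a,b)_3: α=-2, u≡1; β=-4, v≡2 (mod 3); (1|3)=+1, (2|3)=-1; sign (−1)^0·+1^-4·-1^-2 = +1.
(a,b)_23: α=2, u≡9; β=3, v≡14 (mod 23); (9|23)=+1, (14|23)=-1; sign (−1)^0·+1^3·-1^2 = +1.
(a,b)_∞: sgn(403)=+, sgn(6578)=+, so +1.
(a,b)_5: α=0, u≡3; β=2, v≡3 (mod 5); (3|5)=-1, (3|5)=-1; sign (−1)^0·-1^2·-1^0 = +1.
(a,b)_19: α=-2, u≡5; β=-2, v≡6 (mod 19); (5|19)=+1, (6|19)=+1; sign (−1)^0·+1^-2·+1^-2 = +1.
(a,b)_31: α=1, u≡24; β=2, v≡6 (mod 31); (24|31)=-1, (6|31)=-1; sign (−1)^0·-1^2·-1^1 = -1.
(a,b)_43: α=-2, u≡21; β=0, v≡19 (mod 43); (21|43)=+1, (19|43)=-1; sign (−1)^0·+1^0·-1^-2 = +1.
(a,b)_7: α=4, u≡2; β=0, v≡6 (mod 7); (2|7)=+1, (6|7)=-1; sign (−1)^0·+1^0·-1^4 = +1.
(a,b)_2: α=8, β=7; u≡3, v≡1 (mod 8); ε(u)ε(v)=1·0, αω(v)=8·0, βω(u)=7·1; sum ≡ 1  ⇒  -1.
(a,b)_11: α=2, u≡7; β=3, v≡3 (mod 11); (7|11)=-1, (3|11)=+1; sign (−1)^0·-1^3·+1^2 = -1.
(a,b)_13: α=7, u≡2; β=9, v≡9 (mod 13); (2|13)=-1, (9|13)=+1; sign (−1)^0·-1^9·+1^7 = -1.
Ram(403, 6578) = {2, 11, 13, 31}; no ℚ_2-point on the conic.

[2, 11, 13, 31]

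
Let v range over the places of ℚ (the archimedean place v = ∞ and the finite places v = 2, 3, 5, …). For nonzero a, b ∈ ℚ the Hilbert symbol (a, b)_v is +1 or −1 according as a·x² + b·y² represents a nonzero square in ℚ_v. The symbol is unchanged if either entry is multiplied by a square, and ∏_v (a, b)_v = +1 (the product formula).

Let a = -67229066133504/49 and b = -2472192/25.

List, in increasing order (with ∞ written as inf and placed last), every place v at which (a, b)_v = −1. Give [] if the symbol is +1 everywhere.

[29, inf]

Mod squares: a ≡ -11, b ≡ -1073. Check v ∈ {∞, 2, 3, 5, 7, 11, 29, 37}.
v=7: a=7^-2·(≡5), b=7^0·(≡3) mod 7; (5|7)=-1, (3|7)=-1; (−1)^{-2·0·3}·(-1)^0·(-1)^-2 = +1.
v=29: a=29^2·(≡2), b=29^1·(≡26) mod 29; (2|29)=-1, (26|29)=-1; (−1)^{2·1·14}·(-1)^1·(-1)^2 = -1.
v=2: v_2(a)=16, v_2(b)=8; units ≡ 5, 7 (mod 8); ε·ε+αω+βω = 0·1+16·0+8·1 ≡ 0  ⇒  (a,b)_2 = +1.
v=5: a=5^0·(≡4), b=5^-2·(≡3) mod 5; (4|5)=+1, (3|5)=-1; (−1)^{0·-2·2}·(+1)^-2·(-1)^0 = +1.
v=37: a=37^2·(≡4), b=37^1·(≡18) mod 37; (4|37)=+1, (18|37)=-1; (−1)^{2·1·18}·(+1)^1·(-1)^2 = +1.
v=∞: -11 < 0 and -1073 < 0  ⇒  (a,b)_∞ = -1.
v=3: a=3^4·(≡1), b=3^2·(≡1) mod 3; (1|3)=+1, (1|3)=+1; (−1)^{4·2·1}·(+1)^2·(+1)^4 = +1.
v=11: a=11^1·(≡7), b=11^0·(≡1) mod 11; (7|11)=-1, (1|11)=+1; (−1)^{1·0·5}·(-1)^0·(+1)^1 = +1.
(-11, -1073 / ℚ) ramifies at {29, ∞}: a division algebra.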